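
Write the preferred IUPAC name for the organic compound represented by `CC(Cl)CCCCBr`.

The longest carbon chain is 6 atoms: the parent is hexane.
The numbering direction is chosen so that the substituent locant set {1,5} is lower than {2,6} at the first point of difference.
With this numbering: a bromo group at C-1; a chloro group at C-5.
Substituent prefixes are cited in alphabetical order (multiplying prefixes like di-/tri- are ignored for ordering).
Putting it together: 1-bromo-5-chlorohexane.

1-bromo-5-chlorohexane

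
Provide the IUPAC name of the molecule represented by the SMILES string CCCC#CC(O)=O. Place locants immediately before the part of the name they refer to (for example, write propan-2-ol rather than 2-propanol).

hex-2-ynoic acid

Counting along the main chain through the –COOH group and the multiple bond gives 6 carbons: the parent is hexane.
A carboxylic acid (terminal –COOH) is the principal characteristic group, giving the suffix -oic acid.
A C≡C triple bond in the chain gives the infix -yne-.
Number the chain so that the carboxylic acid carbon is C-1 by definition.
With this numbering: the triple bond between C-2 and C-3.
Assembling the pieces gives hex-2-ynoic acid.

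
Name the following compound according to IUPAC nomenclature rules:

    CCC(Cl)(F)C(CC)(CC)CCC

The parent chain contains 7 carbons (heptane).
Choose the numbering such that the substituent locant set {3,3,4,4} is lower than {4,4,5,5} at the first point of difference.
This places a chloro group at C-3; two ethyl groups at C-4; a fluoro group at C-3.
The substituents are ordered alphabetically, ignoring any di-/tri- multipliers.
Assembling the pieces gives 3-chloro-4,4-diethyl-3-fluoroheptane.

3-chloro-4,4-diethyl-3-fluoroheptane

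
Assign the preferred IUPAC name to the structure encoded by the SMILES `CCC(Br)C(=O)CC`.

4-bromohexan-3-one

The longest carbon chain that includes the carbonyl has 6 carbons, so the parent hydride is hexane.
The highest-priority functional group is a ketone (C=O on an internal carbon), so the name ends in -one.
Number the chain so that numbering from this end puts the carbonyl group at C-3 rather than C-4.
That gives the carbonyl at C-3; a bromo group at C-4.
The name is 4-bromohexan-3-one.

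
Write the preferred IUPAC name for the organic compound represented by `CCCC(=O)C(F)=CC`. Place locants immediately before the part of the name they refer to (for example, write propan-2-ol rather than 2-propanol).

3-fluorohept-2-en-4-one

Counting along the main chain through the carbonyl and the multiple bond gives 7 carbons: the parent is heptane.
The highest-priority functional group is a ketone (C=O on an internal carbon), so the name ends in -one.
A C=C double bond in the chain gives the infix -ene-.
Number the chain so that numbering from this end puts the double bond at C-2 rather than C-5.
With this numbering: the carbonyl at C-4; the double bond between C-2 and C-3; a fluoro group at C-3.
Putting it together: 3-fluorohept-2-en-4-one.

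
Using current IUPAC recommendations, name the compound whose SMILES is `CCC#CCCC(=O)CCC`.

The longest carbon chain that includes the carbonyl and the multiple bond has 10 carbons, so the parent hydride is decane.
A ketone (C=O on an internal carbon) is the principal characteristic group, giving the suffix -one.
The chain contains a C≡C triple bond, so the unsaturation ending is -yne.
Number the chain so that numbering from this end puts the carbonyl group at C-4 rather than C-7.
With this numbering: the carbonyl at C-4; the triple bond between C-7 and C-8.
The name is dec-7-yn-4-one.

dec-7-yn-4-one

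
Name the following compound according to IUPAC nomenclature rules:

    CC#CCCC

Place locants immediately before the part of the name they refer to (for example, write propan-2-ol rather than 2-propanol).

hex-2-yne

The longest chain bearing the multiple bond is 6 carbons long (hexane).
A C≡C triple bond in the chain gives the infix -yne-.
Number the chain so that numbering from this end puts the triple bond at C-2 rather than C-4.
This places the triple bond between C-2 and C-3.
The name is hex-2-yne.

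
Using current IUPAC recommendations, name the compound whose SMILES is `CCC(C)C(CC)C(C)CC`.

The longest continuous carbon chain has 7 atoms, so the parent hydride is heptane.
The molecule is symmetric, so either numbering direction gives the same locants.
This places an ethyl group at C-4; methyl groups at C-3 and C-5.
The substituents are ordered alphabetically, ignoring any di-/tri- multipliers.
Putting it together: 4-ethyl-3,5-dimethylheptane.

4-ethyl-3,5-dimethylheptane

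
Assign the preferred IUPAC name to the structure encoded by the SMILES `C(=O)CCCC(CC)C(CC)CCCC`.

5,6-diethyldecanal

The longest chain bearing the –CHO group is 10 carbons long (decane).
The highest-priority functional group is an aldehyde (terminal –CHO), so the name ends in -al.
Choose the numbering such that the aldehyde carbon is C-1 by definition.
That gives ethyl groups at C-5 and C-6.
Assembling the pieces gives 5,6-diethyldecanal.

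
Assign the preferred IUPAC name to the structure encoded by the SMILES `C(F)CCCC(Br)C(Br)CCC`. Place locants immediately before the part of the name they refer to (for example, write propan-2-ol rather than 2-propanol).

The longest continuous carbon chain has 9 atoms, so the parent hydride is nonane.
Number the chain so that the substituent locant set {1,5,6} is lower than {4,5,9} at the first point of difference.
With this numbering: bromo groups at C-5 and C-6; a fluoro group at C-1.
The substituents are ordered alphabetically, ignoring any di-/tri- multipliers.
The name is 5,6-dibromo-1-fluorononane.

5,6-dibromo-1-fluorononane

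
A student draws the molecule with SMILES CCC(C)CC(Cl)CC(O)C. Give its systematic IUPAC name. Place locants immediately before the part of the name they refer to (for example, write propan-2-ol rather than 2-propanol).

4-chloro-6-methyloctan-2-ol

Counting along the main chain through the –OH group gives 8 carbons: the parent is octane.
The principal characteristic group is an alcohol (–OH), named with the suffix -ol.
The numbering direction is chosen so that numbering from this end puts the hydroxyl group at C-2 rather than C-7.
With this numbering: the hydroxyl at C-2; a chloro group at C-4; a methyl group at C-6.
The substituents are ordered alphabetically, ignoring any di-/tri- multipliers.
Assembling the pieces gives 4-chloro-6-methyloctan-2-ol.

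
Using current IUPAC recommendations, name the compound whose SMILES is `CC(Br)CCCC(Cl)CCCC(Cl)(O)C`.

10-bromo-2,6-dichloroundecan-2-ol

The longest chain bearing the –OH group is 11 carbons long (undecane).
The highest-priority functional group is an alcohol (–OH), so the name ends in -ol.
Number the chain so that numbering from this end puts the hydroxyl group at C-2 rather than C-10.
This places the hydroxyl at C-2; a bromo group at C-10; chloro groups at C-2 and C-6.
The substituents are ordered alphabetically, ignoring any di-/tri- multipliers.
Assembling the pieces gives 10-bromo-2,6-dichloroundecan-2-ol.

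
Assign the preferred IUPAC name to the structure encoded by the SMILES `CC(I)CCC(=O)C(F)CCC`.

The longest chain bearing the carbonyl is 9 carbons long (nonane).
The principal characteristic group is a ketone (C=O on an internal carbon), named with the suffix -one.
Number the chain so that the substituent locant set {2,6} is lower than {4,8} at the first point of difference.
With this numbering: the carbonyl at C-5; a fluoro group at C-6; an iodo group at C-2.
The substituents are ordered alphabetically, ignoring any di-/tri- multipliers.
Assembling the pieces gives 6-fluoro-2-iodononan-5-one.

6-fluoro-2-iodononan-5-one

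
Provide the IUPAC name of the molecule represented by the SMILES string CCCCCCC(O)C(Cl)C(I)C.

3-chloro-2-iododecan-4-ol

Counting along the main chain through the –OH group gives 10 carbons: the parent is decane.
An alcohol (–OH) is the principal characteristic group, giving the suffix -ol.
Number the chain so that numbering from this end puts the hydroxyl group at C-4 rather than C-7.
That gives the hydroxyl at C-4; a chloro group at C-3; an iodo group at C-2.
Prefixes are listed alphabetically: chloro, iodo.
Assembling the pieces gives 3-chloro-2-iododecan-4-ol.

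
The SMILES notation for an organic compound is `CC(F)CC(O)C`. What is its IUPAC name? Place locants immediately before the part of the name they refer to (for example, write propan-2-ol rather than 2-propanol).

4-fluoropentan-2-ol

The longest carbon chain that includes the –OH group has 5 carbons, so the parent hydride is pentane.
The highest-priority functional group is an alcohol (–OH), so the name ends in -ol.
Number the chain so that numbering from this end puts the hydroxyl group at C-2 rather than C-4.
This places the hydroxyl at C-2; a fluoro group at C-4.
Putting it together: 4-fluoropentan-2-ol.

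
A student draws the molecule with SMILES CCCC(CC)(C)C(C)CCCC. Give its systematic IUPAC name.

4-ethyl-4,5-dimethylnonane

The longest carbon chain is 9 atoms: the parent is nonane.
Number the chain so that the substituent locant set {4,4,5} is lower than {5,6,6} at the first point of difference.
This places an ethyl group at C-4; methyl groups at C-4 and C-5.
Substituent prefixes are cited in alphabetical order (multiplying prefixes like di-/tri- are ignored for ordering).
Assembling the pieces gives 4-ethyl-4,5-dimethylnonane.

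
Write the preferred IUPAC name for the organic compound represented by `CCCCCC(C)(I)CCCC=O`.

5-iodo-5-methyldecanal

The longest carbon chain that includes the –CHO group has 10 carbons, so the parent hydride is decane.
An aldehyde (terminal –CHO) is the principal characteristic group, giving the suffix -al.
The numbering direction is chosen so that the aldehyde carbon is C-1 by definition.
That gives an iodo group at C-5; a methyl group at C-5.
The substituents are ordered alphabetically, ignoring any di-/tri- multipliers.
Putting it together: 5-iodo-5-methyldecanal.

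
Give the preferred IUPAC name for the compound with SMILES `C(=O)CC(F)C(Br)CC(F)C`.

The longest chain bearing the –CHO group is 7 carbons long (heptane).
The principal characteristic group is an aldehyde (terminal –CHO), named with the suffix -al.
Choose the numbering such that the aldehyde carbon is C-1 by definition.
That gives a bromo group at C-4; fluoro groups at C-3 and C-6.
Substituent prefixes are cited in alphabetical order (multiplying prefixes like di-/tri- are ignored for ordering).
The name is 4-bromo-3,6-difluoroheptanal.

4-bromo-3,6-difluoroheptanal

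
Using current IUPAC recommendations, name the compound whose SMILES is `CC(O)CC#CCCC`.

The longest chain bearing the –OH group and the multiple bond is 8 carbons long (octane).
The principal characteristic group is an alcohol (–OH), named with the suffix -ol.
There is one C≡C triple bond, indicated by the ending -yne.
Number the chain so that numbering from this end puts the hydroxyl group at C-2 rather than C-7.
This places the hydroxyl at C-2; the triple bond between C-4 and C-5.
The name is oct-4-yn-2-ol.

oct-4-yn-2-ol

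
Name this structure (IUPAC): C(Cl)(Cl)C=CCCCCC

The longest carbon chain that includes the multiple bond has 8 carbons, so the parent hydride is octane.
A C=C double bond in the chain gives the infix -ene-.
Choose the numbering such that numbering from this end puts the double bond at C-2 rather than C-6.
With this numbering: the double bond between C-2 and C-3; two chloro groups at C-1.
Putting it together: 1,1-dichlorooct-2-ene.

1,1-dichlorooct-2-ene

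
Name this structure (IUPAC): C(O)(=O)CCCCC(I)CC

Counting along the main chain through the –COOH group gives 8 carbons: the parent is octane.
The principal characteristic group is a carboxylic acid (terminal –COOH), named with the suffix -oic acid.
Choose the numbering such that the carboxylic acid carbon is C-1 by definition.
With this numbering: an iodo group at C-6.
The name is 6-iodooctanoic acid.

6-iodooctanoic acid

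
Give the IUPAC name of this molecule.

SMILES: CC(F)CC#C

4-fluoropent-1-yne

The longest chain bearing the multiple bond is 5 carbons long (pentane).
A C≡C triple bond in the chain gives the infix -yne-.
Choose the numbering such that numbering from this end puts the triple bond at C-1 rather than C-4.
With this numbering: the triple bond between C-1 and C-2; a fluoro group at C-4.
Assembling the pieces gives 4-fluoropent-1-yne.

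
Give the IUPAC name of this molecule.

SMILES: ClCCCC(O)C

Counting along the main chain through the –OH group gives 5 carbons: the parent is pentane.
The principal characteristic group is an alcohol (–OH), named with the suffix -ol.
The numbering direction is chosen so that numbering from this end puts the hydroxyl group at C-2 rather than C-4.
With this numbering: the hydroxyl at C-2; a chloro group at C-5.
Putting it together: 5-chloropentan-2-ol.

5-chloropentan-2-ol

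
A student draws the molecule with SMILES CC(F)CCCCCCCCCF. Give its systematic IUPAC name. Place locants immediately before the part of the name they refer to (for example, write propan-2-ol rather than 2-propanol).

The longest continuous carbon chain has 11 atoms, so the parent hydride is undecane.
Number the chain so that the substituent locant set {1,10} is lower than {2,11} at the first point of difference.
With this numbering: fluoro groups at C-1 and C-10.
The name is 1,10-difluoroundecane.

1,10-difluoroundecane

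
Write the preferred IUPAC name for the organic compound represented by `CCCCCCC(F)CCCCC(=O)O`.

6-fluorododecanoic acid

Counting along the main chain through the –COOH group gives 12 carbons: the parent is dodecane.
The principal characteristic group is a carboxylic acid (terminal –COOH), named with the suffix -oic acid.
The numbering direction is chosen so that the carboxylic acid carbon is C-1 by definition.
With this numbering: a fluoro group at C-6.
Assembling the pieces gives 6-fluorododecanoic acid.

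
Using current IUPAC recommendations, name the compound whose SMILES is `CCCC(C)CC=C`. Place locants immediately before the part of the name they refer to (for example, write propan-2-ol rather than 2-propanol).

4-methylhept-1-ene

Counting along the main chain through the multiple bond gives 7 carbons: the parent is heptane.
A C=C double bond in the chain gives the infix -ene-.
The numbering direction is chosen so that numbering from this end puts the double bond at C-1 rather than C-6.
With this numbering: the double bond between C-1 and C-2; a methyl group at C-4.
Assembling the pieces gives 4-methylhept-1-ene.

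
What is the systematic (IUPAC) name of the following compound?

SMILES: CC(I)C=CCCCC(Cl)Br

8-bromo-8-chloro-2-iodooct-3-ene

The longest carbon chain that includes the multiple bond has 8 carbons, so the parent hydride is octane.
A C=C double bond in the chain gives the infix -ene-.
Choose the numbering such that numbering from this end puts the double bond at C-3 rather than C-5.
That gives the double bond between C-3 and C-4; a bromo group at C-8; a chloro group at C-8; an iodo group at C-2.
The substituents are ordered alphabetically, ignoring any di-/tri- multipliers.
The name is 8-bromo-8-chloro-2-iodooct-3-ene.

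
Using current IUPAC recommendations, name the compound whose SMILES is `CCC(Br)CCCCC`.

The parent chain contains 8 carbons (octane).
Number the chain so that the substituent locant set {3} is lower than {6} at the first point of difference.
That gives a bromo group at C-3.
Putting it together: 3-bromooctane.

3-bromooctane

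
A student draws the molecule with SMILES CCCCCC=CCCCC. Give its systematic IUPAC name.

undec-5-ene

The longest chain bearing the multiple bond is 11 carbons long (undecane).
The chain contains a C=C double bond, so the unsaturation ending is -ene.
The numbering direction is chosen so that numbering from this end puts the double bond at C-5 rather than C-6.
With this numbering: the double bond between C-5 and C-6.
Putting it together: undec-5-ene.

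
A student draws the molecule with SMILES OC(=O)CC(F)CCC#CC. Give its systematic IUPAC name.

3-fluorooct-6-ynoic acid

The longest chain bearing the –COOH group and the multiple bond is 8 carbons long (octane).
The principal characteristic group is a carboxylic acid (terminal –COOH), named with the suffix -oic acid.
The chain contains a C≡C triple bond, so the unsaturation ending is -yne.
Number the chain so that the carboxylic acid carbon is C-1 by definition.
With this numbering: the triple bond between C-6 and C-7; a fluoro group at C-3.
Assembling the pieces gives 3-fluorooct-6-ynoic acid.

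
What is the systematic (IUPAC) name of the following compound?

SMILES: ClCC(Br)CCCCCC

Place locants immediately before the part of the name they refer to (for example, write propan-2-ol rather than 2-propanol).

The longest carbon chain is 8 atoms: the parent is octane.
The numbering direction is chosen so that the substituent locant set {1,2} is lower than {7,8} at the first point of difference.
That gives a bromo group at C-2; a chloro group at C-1.
Substituent prefixes are cited in alphabetical order (multiplying prefixes like di-/tri- are ignored for ordering).
Putting it together: 2-bromo-1-chlorooctane.

2-bromo-1-chlorooctane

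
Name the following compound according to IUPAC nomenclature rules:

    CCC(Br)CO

2-bromobutan-1-ol

The longest chain bearing the –OH group is 4 carbons long (butane).
The principal characteristic group is an alcohol (–OH), named with the suffix -ol.
Number the chain so that numbering from this end puts the hydroxyl group at C-1 rather than C-4.
With this numbering: the hydroxyl at C-1; a bromo group at C-2.
Assembling the pieces gives 2-bromobutan-1-ol.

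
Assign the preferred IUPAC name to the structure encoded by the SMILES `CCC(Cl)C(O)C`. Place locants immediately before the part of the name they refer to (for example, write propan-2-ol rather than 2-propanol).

3-chloropentan-2-ol

The longest carbon chain that includes the –OH group has 5 carbons, so the parent hydride is pentane.
An alcohol (–OH) is the principal characteristic group, giving the suffix -ol.
Number the chain so that numbering from this end puts the hydroxyl group at C-2 rather than C-4.
With this numbering: the hydroxyl at C-2; a chloro group at C-3.
Assembling the pieces gives 3-chloropentan-2-ol.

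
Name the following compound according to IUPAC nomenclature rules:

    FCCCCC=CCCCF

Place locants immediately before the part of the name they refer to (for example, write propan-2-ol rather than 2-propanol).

1,9-difluoronon-4-ene

Counting along the main chain through the multiple bond gives 9 carbons: the parent is nonane.
The chain contains a C=C double bond, so the unsaturation ending is -ene.
Choose the numbering such that numbering from this end puts the double bond at C-4 rather than C-5.
With this numbering: the double bond between C-4 and C-5; fluoro groups at C-1 and C-9.
Assembling the pieces gives 1,9-difluoronon-4-ene.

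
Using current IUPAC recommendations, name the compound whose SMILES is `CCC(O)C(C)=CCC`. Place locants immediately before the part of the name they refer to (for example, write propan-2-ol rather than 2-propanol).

Counting along the main chain through the –OH group and the multiple bond gives 7 carbons: the parent is heptane.
An alcohol (–OH) is the principal characteristic group, giving the suffix -ol.
The chain contains a C=C double bond, so the unsaturation ending is -ene.
Number the chain so that numbering from this end puts the hydroxyl group at C-3 rather than C-5.
That gives the hydroxyl at C-3; the double bond between C-4 and C-5; a methyl group at C-4.
Putting it together: 4-methylhept-4-en-3-ol.

4-methylhept-4-en-3-ol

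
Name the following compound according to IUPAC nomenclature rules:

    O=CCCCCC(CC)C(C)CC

6-ethyl-7-methylnonanal

Counting along the main chain through the –CHO group gives 9 carbons: the parent is nonane.
The principal characteristic group is an aldehyde (terminal –CHO), named with the suffix -al.
The numbering direction is chosen so that the aldehyde carbon is C-1 by definition.
With this numbering: an ethyl group at C-6; a methyl group at C-7.
Substituent prefixes are cited in alphabetical order (multiplying prefixes like di-/tri- are ignored for ordering).
The name is 6-ethyl-7-methylnonanal.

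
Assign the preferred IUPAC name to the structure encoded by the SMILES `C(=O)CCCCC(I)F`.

6-fluoro-6-iodohexanal

The longest chain bearing the –CHO group is 6 carbons long (hexane).
An aldehyde (terminal –CHO) is the principal characteristic group, giving the suffix -al.
Choose the numbering such that the aldehyde carbon is C-1 by definition.
With this numbering: a fluoro group at C-6; an iodo group at C-6.
The substituents are ordered alphabetically, ignoring any di-/tri- multipliers.
Assembling the pieces gives 6-fluoro-6-iodohexanal.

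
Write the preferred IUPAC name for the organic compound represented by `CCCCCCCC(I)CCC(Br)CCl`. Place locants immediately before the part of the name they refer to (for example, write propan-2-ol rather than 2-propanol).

2-bromo-1-chloro-5-iodododecane

The longest carbon chain is 12 atoms: the parent is dodecane.
Number the chain so that the substituent locant set {1,2,5} is lower than {8,11,12} at the first point of difference.
With this numbering: a bromo group at C-2; a chloro group at C-1; an iodo group at C-5.
Prefixes are listed alphabetically: bromo, chloro, iodo.
The name is 2-bromo-1-chloro-5-iodododecane.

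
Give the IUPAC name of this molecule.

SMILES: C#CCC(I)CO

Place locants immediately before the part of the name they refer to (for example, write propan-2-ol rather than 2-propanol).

2-iodopent-4-yn-1-ol

Counting along the main chain through the –OH group and the multiple bond gives 5 carbons: the parent is pentane.
An alcohol (–OH) is the principal characteristic group, giving the suffix -ol.
The chain contains a C≡C triple bond, so the unsaturation ending is -yne.
Choose the numbering such that numbering from this end puts the hydroxyl group at C-1 rather than C-5.
That gives the hydroxyl at C-1; the triple bond between C-4 and C-5; an iodo group at C-2.
Putting it together: 2-iodopent-4-yn-1-ol.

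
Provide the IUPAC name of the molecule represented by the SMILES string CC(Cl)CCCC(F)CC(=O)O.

The longest carbon chain that includes the –COOH group has 8 carbons, so the parent hydride is octane.
The principal characteristic group is a carboxylic acid (terminal –COOH), named with the suffix -oic acid.
The numbering direction is chosen so that the carboxylic acid carbon is C-1 by definition.
With this numbering: a chloro group at C-7; a fluoro group at C-3.
Substituent prefixes are cited in alphabetical order (multiplying prefixes like di-/tri- are ignored for ordering).
Assembling the pieces gives 7-chloro-3-fluorooctanoic acid.

7-chloro-3-fluorooctanoic acid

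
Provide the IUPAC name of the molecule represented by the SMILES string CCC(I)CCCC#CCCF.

Counting along the main chain through the multiple bond gives 10 carbons: the parent is decane.
A C≡C triple bond in the chain gives the infix -yne-.
The numbering direction is chosen so that numbering from this end puts the triple bond at C-3 rather than C-7.
With this numbering: the triple bond between C-3 and C-4; a fluoro group at C-1; an iodo group at C-8.
The substituents are ordered alphabetically, ignoring any di-/tri- multipliers.
Assembling the pieces gives 1-fluoro-8-iododec-3-yne.

1-fluoro-8-iododec-3-yne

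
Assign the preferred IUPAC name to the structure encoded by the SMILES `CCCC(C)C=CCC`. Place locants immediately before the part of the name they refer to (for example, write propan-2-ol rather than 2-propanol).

The longest carbon chain that includes the multiple bond has 8 carbons, so the parent hydride is octane.
A C=C double bond in the chain gives the infix -ene-.
Choose the numbering such that numbering from this end puts the double bond at C-3 rather than C-5.
That gives the double bond between C-3 and C-4; a methyl group at C-5.
The name is 5-methyloct-3-ene.

5-methyloct-3-ene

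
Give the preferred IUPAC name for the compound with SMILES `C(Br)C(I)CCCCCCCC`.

The longest carbon chain is 10 atoms: the parent is decane.
Choose the numbering such that the substituent locant set {1,2} is lower than {9,10} at the first point of difference.
That gives a bromo group at C-1; an iodo group at C-2.
Substituent prefixes are cited in alphabetical order (multiplying prefixes like di-/tri- are ignored for ordering).
Putting it together: 1-bromo-2-iododecane.

1-bromo-2-iododecane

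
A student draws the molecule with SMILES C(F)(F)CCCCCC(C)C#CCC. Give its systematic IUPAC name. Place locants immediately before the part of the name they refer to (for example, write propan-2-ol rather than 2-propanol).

The longest carbon chain that includes the multiple bond has 11 carbons, so the parent hydride is undecane.
There is one C≡C triple bond, indicated by the ending -yne.
The numbering direction is chosen so that numbering from this end puts the triple bond at C-3 rather than C-8.
This places the triple bond between C-3 and C-4; two fluoro groups at C-11; a methyl group at C-5.
Prefixes are listed alphabetically: fluoro, methyl.
Assembling the pieces gives 11,11-difluoro-5-methylundec-3-yne.

11,11-difluoro-5-methylundec-3-yne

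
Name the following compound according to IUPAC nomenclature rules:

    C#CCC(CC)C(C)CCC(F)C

The longest carbon chain that includes the multiple bond has 9 carbons, so the parent hydride is nonane.
A C≡C triple bond in the chain gives the infix -yne-.
Number the chain so that numbering from this end puts the triple bond at C-1 rather than C-8.
With this numbering: the triple bond between C-1 and C-2; an ethyl group at C-4; a fluoro group at C-8; a methyl group at C-5.
Prefixes are listed alphabetically: ethyl, fluoro, methyl.
The name is 4-ethyl-8-fluoro-5-methylnon-1-yne.

4-ethyl-8-fluoro-5-methylnon-1-yne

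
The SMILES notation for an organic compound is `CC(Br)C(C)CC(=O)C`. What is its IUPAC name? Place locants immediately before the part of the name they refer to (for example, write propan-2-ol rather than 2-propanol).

The longest chain bearing the carbonyl is 6 carbons long (hexane).
A ketone (C=O on an internal carbon) is the principal characteristic group, giving the suffix -one.
Number the chain so that numbering from this end puts the carbonyl group at C-2 rather than C-5.
With this numbering: the carbonyl at C-2; a bromo group at C-5; a methyl group at C-4.
Substituent prefixes are cited in alphabetical order (multiplying prefixes like di-/tri- are ignored for ordering).
Putting it together: 5-bromo-4-methylhexan-2-one.

5-bromo-4-methylhexan-2-one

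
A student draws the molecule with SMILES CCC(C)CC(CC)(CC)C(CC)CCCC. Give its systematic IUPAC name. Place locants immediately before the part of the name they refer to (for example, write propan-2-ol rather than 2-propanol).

5,5,6-triethyl-3-methyldecane

The longest continuous carbon chain has 10 atoms, so the parent hydride is decane.
Number the chain so that the substituent locant set {3,5,5,6} is lower than {5,6,6,8} at the first point of difference.
That gives ethyl groups at C-5 (×2) and C-6; a methyl group at C-3.
Substituent prefixes are cited in alphabetical order (multiplying prefixes like di-/tri- are ignored for ordering).
Assembling the pieces gives 5,5,6-triethyl-3-methyldecane.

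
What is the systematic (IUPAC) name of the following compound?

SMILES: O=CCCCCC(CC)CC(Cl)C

The longest carbon chain that includes the –CHO group has 9 carbons, so the parent hydride is nonane.
The highest-priority functional group is an aldehyde (terminal –CHO), so the name ends in -al.
Choose the numbering such that the aldehyde carbon is C-1 by definition.
This places a chloro group at C-8; an ethyl group at C-6.
The substituents are ordered alphabetically, ignoring any di-/tri- multipliers.
The name is 8-chloro-6-ethylnonanal.

8-chloro-6-ethylnonanal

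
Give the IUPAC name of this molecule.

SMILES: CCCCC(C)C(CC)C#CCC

5-ethyl-6-methyldec-3-yne

The longest carbon chain that includes the multiple bond has 10 carbons, so the parent hydride is decane.
There is one C≡C triple bond, indicated by the ending -yne.
The numbering direction is chosen so that numbering from this end puts the triple bond at C-3 rather than C-7.
This places the triple bond between C-3 and C-4; an ethyl group at C-5; a methyl group at C-6.
Substituent prefixes are cited in alphabetical order (multiplying prefixes like di-/tri- are ignored for ordering).
The name is 5-ethyl-6-methyldec-3-yne.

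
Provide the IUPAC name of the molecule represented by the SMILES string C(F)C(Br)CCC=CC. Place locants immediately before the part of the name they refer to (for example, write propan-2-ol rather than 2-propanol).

The longest chain bearing the multiple bond is 7 carbons long (heptane).
There is one C=C double bond, indicated by the ending -ene.
The numbering direction is chosen so that numbering from this end puts the double bond at C-2 rather than C-5.
That gives the double bond between C-2 and C-3; a bromo group at C-6; a fluoro group at C-7.
Prefixes are listed alphabetically: bromo, fluoro.
Assembling the pieces gives 6-bromo-7-fluorohept-2-ene.

6-bromo-7-fluorohept-2-ene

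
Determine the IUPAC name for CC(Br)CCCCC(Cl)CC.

The longest continuous carbon chain has 9 atoms, so the parent hydride is nonane.
Choose the numbering such that the substituent locant set {2,7} is lower than {3,8} at the first point of difference.
This places a bromo group at C-2; a chloro group at C-7.
The substituents are ordered alphabetically, ignoring any di-/tri- multipliers.
The name is 2-bromo-7-chlorononane.

2-bromo-7-chlorononane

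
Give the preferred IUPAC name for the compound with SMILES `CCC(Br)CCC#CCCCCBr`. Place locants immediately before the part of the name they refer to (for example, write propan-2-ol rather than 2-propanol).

Counting along the main chain through the multiple bond gives 11 carbons: the parent is undecane.
A C≡C triple bond in the chain gives the infix -yne-.
Number the chain so that numbering from this end puts the triple bond at C-5 rather than C-6.
This places the triple bond between C-5 and C-6; bromo groups at C-1 and C-9.
Putting it together: 1,9-dibromoundec-5-yne.

1,9-dibromoundec-5-yne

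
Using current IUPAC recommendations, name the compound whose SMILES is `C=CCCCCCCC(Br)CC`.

The longest carbon chain that includes the multiple bond has 11 carbons, so the parent hydride is undecane.
There is one C=C double bond, indicated by the ending -ene.
Number the chain so that numbering from this end puts the double bond at C-1 rather than C-10.
This places the double bond between C-1 and C-2; a bromo group at C-9.
Putting it together: 9-bromoundec-1-ene.

9-bromoundec-1-ene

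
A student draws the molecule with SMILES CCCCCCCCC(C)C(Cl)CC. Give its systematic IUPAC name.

3-chloro-4-methyldodecane

The parent chain contains 12 carbons (dodecane).
The numbering direction is chosen so that the substituent locant set {3,4} is lower than {9,10} at the first point of difference.
That gives a chloro group at C-3; a methyl group at C-4.
Substituent prefixes are cited in alphabetical order (multiplying prefixes like di-/tri- are ignored for ordering).
Assembling the pieces gives 3-chloro-4-methyldodecane.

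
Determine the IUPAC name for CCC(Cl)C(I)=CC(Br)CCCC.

Counting along the main chain through the multiple bond gives 10 carbons: the parent is decane.
A C=C double bond in the chain gives the infix -ene-.
Number the chain so that numbering from this end puts the double bond at C-4 rather than C-6.
This places the double bond between C-4 and C-5; a bromo group at C-6; a chloro group at C-3; an iodo group at C-4.
The substituents are ordered alphabetically, ignoring any di-/tri- multipliers.
The name is 6-bromo-3-chloro-4-iododec-4-ene.

6-bromo-3-chloro-4-iododec-4-ene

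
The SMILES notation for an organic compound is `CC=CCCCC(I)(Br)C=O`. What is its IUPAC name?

2-bromo-2-iodooct-6-enal

The longest chain bearing the –CHO group and the multiple bond is 8 carbons long (octane).
The highest-priority functional group is an aldehyde (terminal –CHO), so the name ends in -al.
The chain contains a C=C double bond, so the unsaturation ending is -ene.
Choose the numbering such that the aldehyde carbon is C-1 by definition.
With this numbering: the double bond between C-6 and C-7; a bromo group at C-2; an iodo group at C-2.
Substituent prefixes are cited in alphabetical order (multiplying prefixes like di-/tri- are ignored for ordering).
The name is 2-bromo-2-iodooct-6-enal.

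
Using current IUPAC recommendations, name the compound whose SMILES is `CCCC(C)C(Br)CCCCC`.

The longest carbon chain is 10 atoms: the parent is decane.
Number the chain so that the substituent locant set {4,5} is lower than {6,7} at the first point of difference.
That gives a bromo group at C-5; a methyl group at C-4.
The substituents are ordered alphabetically, ignoring any di-/tri- multipliers.
Putting it together: 5-bromo-4-methyldecane.

5-bromo-4-methyldecane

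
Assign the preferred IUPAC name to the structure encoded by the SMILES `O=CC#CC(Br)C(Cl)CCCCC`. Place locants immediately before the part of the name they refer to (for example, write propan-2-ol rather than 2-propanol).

4-bromo-5-chlorodec-2-ynal

The longest chain bearing the –CHO group and the multiple bond is 10 carbons long (decane).
An aldehyde (terminal –CHO) is the principal characteristic group, giving the suffix -al.
The chain contains a C≡C triple bond, so the unsaturation ending is -yne.
The numbering direction is chosen so that the aldehyde carbon is C-1 by definition.
This places the triple bond between C-2 and C-3; a bromo group at C-4; a chloro group at C-5.
Prefixes are listed alphabetically: bromo, chloro.
Putting it together: 4-bromo-5-chlorodec-2-ynal.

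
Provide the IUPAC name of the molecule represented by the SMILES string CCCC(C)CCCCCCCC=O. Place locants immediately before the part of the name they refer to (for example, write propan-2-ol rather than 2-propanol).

The longest carbon chain that includes the –CHO group has 12 carbons, so the parent hydride is dodecane.
An aldehyde (terminal –CHO) is the principal characteristic group, giving the suffix -al.
Choose the numbering such that the aldehyde carbon is C-1 by definition.
That gives a methyl group at C-9.
Putting it together: 9-methyldodecanal.

9-methyldodecanal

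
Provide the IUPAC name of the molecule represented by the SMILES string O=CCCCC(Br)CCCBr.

Counting along the main chain through the –CHO group gives 8 carbons: the parent is octane.
An aldehyde (terminal –CHO) is the principal characteristic group, giving the suffix -al.
Number the chain so that the aldehyde carbon is C-1 by definition.
With this numbering: bromo groups at C-5 and C-8.
The name is 5,8-dibromooctanal.

5,8-dibromooctanal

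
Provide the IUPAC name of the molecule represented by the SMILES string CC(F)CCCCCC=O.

7-fluorooctanal

The longest chain bearing the –CHO group is 8 carbons long (octane).
The highest-priority functional group is an aldehyde (terminal –CHO), so the name ends in -al.
The numbering direction is chosen so that the aldehyde carbon is C-1 by definition.
That gives a fluoro group at C-7.
The name is 7-fluorooctanal.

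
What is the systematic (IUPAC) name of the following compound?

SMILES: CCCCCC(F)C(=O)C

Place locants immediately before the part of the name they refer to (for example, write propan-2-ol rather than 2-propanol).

3-fluorooctan-2-one

The longest carbon chain that includes the carbonyl has 8 carbons, so the parent hydride is octane.
The highest-priority functional group is a ketone (C=O on an internal carbon), so the name ends in -one.
Choose the numbering such that numbering from this end puts the carbonyl group at C-2 rather than C-7.
This places the carbonyl at C-2; a fluoro group at C-3.
Assembling the pieces gives 3-fluorooctan-2-one.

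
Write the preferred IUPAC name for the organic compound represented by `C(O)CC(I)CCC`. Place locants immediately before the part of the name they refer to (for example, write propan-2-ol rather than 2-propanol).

3-iodohexan-1-ol

The longest chain bearing the –OH group is 6 carbons long (hexane).
The highest-priority functional group is an alcohol (–OH), so the name ends in -ol.
The numbering direction is chosen so that numbering from this end puts the hydroxyl group at C-1 rather than C-6.
With this numbering: the hydroxyl at C-1; an iodo group at C-3.
Assembling the pieces gives 3-iodohexan-1-ol.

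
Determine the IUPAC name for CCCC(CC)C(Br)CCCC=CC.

The longest chain bearing the multiple bond is 11 carbons long (undecane).
There is one C=C double bond, indicated by the ending -ene.
Choose the numbering such that numbering from this end puts the double bond at C-2 rather than C-9.
With this numbering: the double bond between C-2 and C-3; a bromo group at C-7; an ethyl group at C-8.
Substituent prefixes are cited in alphabetical order (multiplying prefixes like di-/tri- are ignored for ordering).
Assembling the pieces gives 7-bromo-8-ethylundec-2-ene.

7-bromo-8-ethylundec-2-ene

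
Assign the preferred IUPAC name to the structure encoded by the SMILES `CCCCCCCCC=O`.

Counting along the main chain through the –CHO group gives 9 carbons: the parent is nonane.
An aldehyde (terminal –CHO) is the principal characteristic group, giving the suffix -al.
The numbering direction is chosen so that the aldehyde carbon is C-1 by definition.
The name is nonanal.

nonanal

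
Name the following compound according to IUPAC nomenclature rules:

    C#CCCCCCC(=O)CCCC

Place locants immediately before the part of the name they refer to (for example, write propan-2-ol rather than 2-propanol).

dodec-11-yn-5-one

The longest chain bearing the carbonyl and the multiple bond is 12 carbons long (dodecane).
The highest-priority functional group is a ketone (C=O on an internal carbon), so the name ends in -one.
The chain contains a C≡C triple bond, so the unsaturation ending is -yne.
Choose the numbering such that numbering from this end puts the carbonyl group at C-5 rather than C-8.
That gives the carbonyl at C-5; the triple bond between C-11 and C-12.
The name is dodec-11-yn-5-one.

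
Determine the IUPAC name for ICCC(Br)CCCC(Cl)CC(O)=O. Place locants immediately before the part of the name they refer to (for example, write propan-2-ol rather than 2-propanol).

7-bromo-3-chloro-9-iodononanoic acid

Counting along the main chain through the –COOH group gives 9 carbons: the parent is nonane.
A carboxylic acid (terminal –COOH) is the principal characteristic group, giving the suffix -oic acid.
Number the chain so that the carboxylic acid carbon is C-1 by definition.
That gives a bromo group at C-7; a chloro group at C-3; an iodo group at C-9.
The substituents are ordered alphabetically, ignoring any di-/tri- multipliers.
The name is 7-bromo-3-chloro-9-iodononanoic acid.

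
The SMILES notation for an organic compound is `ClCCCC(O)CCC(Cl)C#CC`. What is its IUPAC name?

Counting along the main chain through the –OH group and the multiple bond gives 10 carbons: the parent is decane.
An alcohol (–OH) is the principal characteristic group, giving the suffix -ol.
A C≡C triple bond in the chain gives the infix -yne-.
Number the chain so that numbering from this end puts the hydroxyl group at C-4 rather than C-7.
With this numbering: the hydroxyl at C-4; the triple bond between C-8 and C-9; chloro groups at C-1 and C-7.
Putting it together: 1,7-dichlorodec-8-yn-4-ol.

1,7-dichlorodec-8-yn-4-ol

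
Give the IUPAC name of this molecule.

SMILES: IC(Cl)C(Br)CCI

2-bromo-1-chloro-1,4-diiodobutane

The parent chain contains 4 carbons (butane).
Number the chain so that the substituent locant set {1,1,2,4} is lower than {1,3,4,4} at the first point of difference.
That gives a bromo group at C-2; a chloro group at C-1; iodo groups at C-1 and C-4.
The substituents are ordered alphabetically, ignoring any di-/tri- multipliers.
Putting it together: 2-bromo-1-chloro-1,4-diiodobutane.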